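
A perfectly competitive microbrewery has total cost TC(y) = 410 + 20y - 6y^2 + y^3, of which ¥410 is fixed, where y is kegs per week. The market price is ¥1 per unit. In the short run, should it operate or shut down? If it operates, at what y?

Strip out fixed cost: VC = 20y - 6y^2 + y^3. Then AVC = 20 - 6y + y^2 and MC = 20 - 12y + 3y^2.
AVC hits its minimum where MC = AVC, at y = 3, giving min AVC = 20 - 6·3 + 3^2 = ¥11.
P = ¥1 lies below min AVC = ¥11; no output level covers variable cost.
Shutting down limits the loss to fixed cost, ¥410.

Shut down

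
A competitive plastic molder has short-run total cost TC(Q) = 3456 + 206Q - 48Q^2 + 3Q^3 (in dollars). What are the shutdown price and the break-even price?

AVC = 206 - 48Q + 3Q^2; minimized at Q = 8, giving min AVC = $14. That is the shutdown price.
ATC = 3456/Q + 206 - 48Q + 3Q^2. Setting dATC/dQ = −3456/Q^2 − 48 + 6Q = 0 gives Q = 12 (since 6·12^3 − 48·12^2 = 3456).
min ATC = 3456/12 + 206 − 48·12 + 3·12^2 = $350. That is the break-even price.
Between these two prices the firm operates at a loss; above $350 it earns a profit.

Shutdown price = $14; break-even price = $350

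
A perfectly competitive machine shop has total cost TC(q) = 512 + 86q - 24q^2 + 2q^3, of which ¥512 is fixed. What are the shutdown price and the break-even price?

Shutdown price = ¥14; break-even price = ¥86

AVC = 86 - 24q + 2q^2; minimized at q = 6, giving min AVC = ¥14. That is the shutdown price.
ATC = 512/q + 86 - 24q + 2q^2. Setting dATC/dq = −512/q^2 − 24 + 4q = 0 gives q = 8 (since 4·8^3 − 24·8^2 = 512).
min ATC = 512/8 + 86 − 24·8 + 2·8^2 = ¥86. That is the break-even price.
For ¥14 ≤ P < ¥86 the firm produces at a loss; below ¥14 it shuts down.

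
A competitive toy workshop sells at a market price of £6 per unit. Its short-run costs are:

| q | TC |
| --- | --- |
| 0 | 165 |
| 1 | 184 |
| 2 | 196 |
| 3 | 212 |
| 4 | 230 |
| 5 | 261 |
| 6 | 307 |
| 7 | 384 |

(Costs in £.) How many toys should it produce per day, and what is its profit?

Compute π = P·q − TC at each output: q=0: -165; q=1: -178; q=2: -184; q=3: -194; q=4: -206; q=5: -231; q=6: -271; q=7: -342.
Profit is highest at q = 0. Equivalently, the lowest AVC in the table is 31/2 ≈ £15.50 at q = 2, and P = £6 falls below it — price never covers variable cost, so the firm shuts down and loses only its fixed cost.

q = 0 (shut down); profit = -£165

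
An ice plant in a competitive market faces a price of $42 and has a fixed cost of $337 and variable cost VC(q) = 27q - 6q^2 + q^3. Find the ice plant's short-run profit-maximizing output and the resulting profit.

Profit = -$237 at q = 5

AVC = 27 - 6q + q^2; min AVC = $18 at q = 3. Since P = $42 ≥ min AVC, the firm produces.
MC = 27 - 12q + 3q^2. Setting P = MC and taking the root on the rising branch gives q* = 5.
TR = 42·5 = 210. TC = 337 + 110 = 447. Profit = 210 − 447 = -$237.
By producing, the firm covers all variable cost plus $100 of fixed cost; shutting down would lose the full $337.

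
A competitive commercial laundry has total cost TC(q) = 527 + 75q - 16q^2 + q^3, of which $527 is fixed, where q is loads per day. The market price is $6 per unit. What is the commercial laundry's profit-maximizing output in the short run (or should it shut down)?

From TC, MC = TC'(q) = 75 - 32q + 3q^2 and AVC = VC/q = 75 - 16q + q^2.
AVC hits its minimum where MC = AVC, at q = 8, giving min AVC = 75 - 16·8 + 8^2 = $11.
With P < min AVC ($6 < $11), every unit sold adds to the loss.
The firm minimizes its loss by shutting down and losing only its fixed cost of $527.

Shut down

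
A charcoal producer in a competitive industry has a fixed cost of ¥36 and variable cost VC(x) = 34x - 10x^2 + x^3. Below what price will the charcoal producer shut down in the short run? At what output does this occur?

The shutdown price is the minimum of AVC. VC = 34x - 10x^2 + x^3, so AVC = 34 - 10x + x^2.
At the minimum of AVC, MC = AVC. MC = 34 - 20x + 3x^2; setting MC = AVC gives 2x^2 - 10x = 0, so x = 5. min AVC = 9.
So the shutdown price is ¥9.

¥9 per unit, at x = 5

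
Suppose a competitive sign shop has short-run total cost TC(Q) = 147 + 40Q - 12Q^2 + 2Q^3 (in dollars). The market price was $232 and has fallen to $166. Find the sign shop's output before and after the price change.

AVC = 40 - 12Q + 2Q^2, minimized at Q = 3 where min AVC = $22. MC = 40 - 24Q + 6Q^2.
At P = $232 ≥ min AVC, set P = MC on the rising branch: Q = 8.
At P = $166 ≥ min AVC, set P = MC: Q = 7. The firm stays open but cuts output.

Output falls from 8 to 7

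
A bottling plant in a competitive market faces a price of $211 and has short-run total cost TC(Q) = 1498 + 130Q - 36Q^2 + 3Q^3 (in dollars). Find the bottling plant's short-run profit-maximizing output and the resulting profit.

Profit = -$40 at Q = 9

AVC = 130 - 36Q + 3Q^2; min AVC = $22 at Q = 6. Since P = $211 ≥ min AVC, the firm produces.
MC = 130 - 72Q + 9Q^2. Setting P = MC and taking the root on the rising branch gives Q* = 9.
TR = 211·9 = 1899. TC = 1498 + 441 = 1939. Profit = 1899 − 1939 = -$40.
Shutting down would mean losing the fixed cost of $1498, so operating at a loss of $40 is better by $1458.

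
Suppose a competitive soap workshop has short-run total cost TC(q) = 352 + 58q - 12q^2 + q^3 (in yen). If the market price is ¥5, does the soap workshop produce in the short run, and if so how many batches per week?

Shut down

Variable cost is VC = 58q - 12q^2 + q^3, so AVC = VC/q = 58 - 12q + q^2 and MC = dTC/dq = 58 - 24q + 3q^2.
AVC hits its minimum where MC = AVC, at q = 6, giving min AVC = 58 - 12·6 + 6^2 = ¥22.
With P < min AVC (¥5 < ¥22), every unit sold adds to the loss.
The firm minimizes its loss by shutting down and losing only its fixed cost of ¥352.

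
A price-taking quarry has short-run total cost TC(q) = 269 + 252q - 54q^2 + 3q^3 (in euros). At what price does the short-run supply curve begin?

€9 per unit

The firm shuts down when price falls below the minimum of average variable cost. AVC = VC/q = 252 - 54q + 3q^2.
At the minimum of AVC, MC = AVC. MC = 252 - 108q + 9q^2; setting MC = AVC gives 6q^2 - 54q = 0, so q = 9. min AVC = 9.
So the shutdown price is €9.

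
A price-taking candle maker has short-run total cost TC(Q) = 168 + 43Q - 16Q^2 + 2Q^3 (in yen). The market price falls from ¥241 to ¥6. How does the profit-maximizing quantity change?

MC = 43 - 32Q + 6Q^2; the shutdown threshold is min AVC = ¥11 (at Q = 4).
With P = ¥241 above the shutdown price, P = MC gives Q = 9.
At P = ¥6 < min AVC = ¥11, price no longer covers variable cost at any output, so the firm shuts down: Q = 0.

Output falls from 9 to 0 (the firm shuts down)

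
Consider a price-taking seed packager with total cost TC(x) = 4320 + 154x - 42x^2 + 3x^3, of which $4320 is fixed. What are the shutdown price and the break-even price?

Shutdown price = $7; break-even price = $442

Shutdown price = min AVC. AVC = 154 - 42x + 3x^2, with vertex at x = 7 and minimum $7.
ATC = 4320/x + 154 - 42x + 3x^2. Setting dATC/dx = −4320/x^2 − 42 + 6x = 0 gives x = 12 (since 6·12^3 − 42·12^2 = 4320).
min ATC = 4320/12 + 154 − 42·12 + 3·12^2 = $442. That is the break-even price.
Between these two prices the firm operates at a loss; above $442 it earns a profit.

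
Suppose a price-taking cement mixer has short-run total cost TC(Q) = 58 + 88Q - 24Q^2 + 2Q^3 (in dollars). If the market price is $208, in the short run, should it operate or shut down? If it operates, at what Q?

Variable cost is VC = 88Q - 24Q^2 + 2Q^3, so AVC = VC/Q = 88 - 24Q + 2Q^2 and MC = dTC/dQ = 88 - 48Q + 6Q^2.
AVC is minimized where dAVC/dQ = -24 + 4Q = 0, at Q = 6; min AVC = 88 - 24·6 + 2·6^2 = $16.
Since P = $208 ≥ min AVC = $16, price covers variable cost and the firm should produce.
Set P = MC: 208 = 88 - 48Q + 6Q^2 → -120 - 48Q + 6Q^2 = 0. The roots are Q = -2 and Q = 10; the profit-maximizing output is on the rising part of MC, so Q* = 10.
Check: AVC at Q = 10 is $48 ≤ P, so revenue covers variable cost.
Profit = P·Q − TC = 208·10 − 538 = $1542.

Produce at Q = 10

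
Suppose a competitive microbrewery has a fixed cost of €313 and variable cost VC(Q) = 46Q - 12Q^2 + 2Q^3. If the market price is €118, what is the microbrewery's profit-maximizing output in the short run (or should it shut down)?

Strip out fixed cost: VC = 46Q - 12Q^2 + 2Q^3. Then AVC = 46 - 12Q + 2Q^2 and MC = 46 - 24Q + 6Q^2.
The AVC parabola has its vertex at Q = 12/4 = 3, where AVC = 46 - 12·3 + 2·3^2 = €28.
P = €118 exceeds min AVC = €28, so the firm stays open.
Set P = MC: 118 = 46 - 24Q + 6Q^2 → -72 - 24Q + 6Q^2 = 0. The roots are Q = -2 and Q = 6; the profit-maximizing output is on the rising part of MC, so Q* = 6.
Check: AVC at Q = 6 is €46 ≤ P, so revenue covers variable cost.
Profit = P·Q − TC = 118·6 − 589 = €119.

Produce at Q = 6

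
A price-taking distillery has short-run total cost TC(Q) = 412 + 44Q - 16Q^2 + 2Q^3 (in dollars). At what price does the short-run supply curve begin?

$12 per unit

The shutdown price is the minimum of AVC. VC = 44Q - 16Q^2 + 2Q^3, so AVC = 44 - 16Q + 2Q^2.
At the minimum of AVC, MC = AVC. MC = 44 - 32Q + 6Q^2; setting MC = AVC gives 4Q^2 - 16Q = 0, so Q = 4. min AVC = 12.
For P < $12 the firm produces nothing.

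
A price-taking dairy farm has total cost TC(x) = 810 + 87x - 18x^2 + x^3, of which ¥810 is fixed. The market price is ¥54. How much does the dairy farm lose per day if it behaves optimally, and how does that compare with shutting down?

Profit = -¥326 at x = 11

AVC = 87 - 18x + x^2 has its minimum ¥6 at x = 9; price ¥54 clears that bar, so the firm operates.
MC = 87 - 36x + 3x^2. Setting P = MC and taking the root on the rising branch gives x* = 11.
TR = 54·11 = 594. TC = 810 + 110 = 920. Profit = 594 − 920 = -¥326.
Shutting down would mean losing the fixed cost of ¥810, so operating at a loss of ¥326 is better by ¥484.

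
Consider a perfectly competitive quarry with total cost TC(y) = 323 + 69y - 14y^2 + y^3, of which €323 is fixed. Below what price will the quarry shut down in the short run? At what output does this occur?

€20 per unit, at y = 7

Short-run supply begins at min AVC. From VC = 69y - 14y^2 + y^3, AVC = 69 - 14y + y^2.
dAVC/dy = -14 + 2y = 0 gives y = 7. min AVC = 69 - 14·7 + 7^2 = 20.
So the shutdown price is €20.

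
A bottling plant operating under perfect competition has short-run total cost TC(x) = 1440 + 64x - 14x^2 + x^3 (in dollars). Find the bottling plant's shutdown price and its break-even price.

Shutdown price = min AVC. AVC = 64 - 14x + x^2, with vertex at x = 7 and minimum $15.
ATC = 1440/x + 64 - 14x + x^2. Setting dATC/dx = −1440/x^2 − 14 + 2x = 0 gives x = 12 (since 2·12^3 − 14·12^2 = 1440).
min ATC = 1440/12 + 64 − 14·12 + 12^2 = $160. That is the break-even price.
Between these two prices the firm operates at a loss; above $160 it earns a profit.

Shutdown price = $15; break-even price = $160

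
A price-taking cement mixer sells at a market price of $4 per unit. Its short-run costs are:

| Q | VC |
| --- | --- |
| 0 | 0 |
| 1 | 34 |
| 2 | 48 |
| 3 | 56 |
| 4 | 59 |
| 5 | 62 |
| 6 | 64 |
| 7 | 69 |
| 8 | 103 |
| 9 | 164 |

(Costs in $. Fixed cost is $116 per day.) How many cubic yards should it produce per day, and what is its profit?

Q = 0 (shut down); profit = -$116

Compute π = P·Q − TC at each output: Q=0: -116; Q=1: -146; Q=2: -156; Q=3: -160; Q=4: -159; Q=5: -158; Q=6: -156; Q=7: -157; Q=8: -187; Q=9: -244.
Profit is highest at Q = 0. Equivalently, the lowest AVC in the table is 69/7 ≈ $9.86 at Q = 7, and P = $4 falls below it — price never covers variable cost, so the firm shuts down and loses only its fixed cost.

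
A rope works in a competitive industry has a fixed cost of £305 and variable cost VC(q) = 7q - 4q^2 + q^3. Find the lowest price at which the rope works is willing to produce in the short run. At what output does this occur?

The firm shuts down when price falls below the minimum of average variable cost. AVC = VC/q = 7 - 4q + q^2.
dAVC/dq = -4 + 2q = 0 gives q = 2. min AVC = 7 - 4·2 + 2^2 = 3.
So the shutdown price is £3.

£3 per unit, at q = 2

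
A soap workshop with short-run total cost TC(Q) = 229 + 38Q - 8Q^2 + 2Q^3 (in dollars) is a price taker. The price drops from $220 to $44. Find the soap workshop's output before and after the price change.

Output falls from 7 to 3

MC = 38 - 16Q + 6Q^2; the shutdown threshold is min AVC = $30 (at Q = 2).
At P = $220 ≥ min AVC, set P = MC on the rising branch: Q = 7.
At P = $44 ≥ min AVC, set P = MC: Q = 3. The firm stays open but cuts output.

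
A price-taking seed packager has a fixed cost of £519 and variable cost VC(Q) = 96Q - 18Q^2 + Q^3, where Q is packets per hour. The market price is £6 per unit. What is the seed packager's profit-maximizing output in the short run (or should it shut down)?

Variable cost is VC = 96Q - 18Q^2 + Q^3, so AVC = VC/Q = 96 - 18Q + Q^2 and MC = dTC/dQ = 96 - 36Q + 3Q^2.
The AVC parabola has its vertex at Q = 18/2 = 9, where AVC = 96 - 18·9 + 9^2 = £15.
P = £6 lies below min AVC = £15; no output level covers variable cost.
The firm minimizes its loss by shutting down and losing only its fixed cost of £519.

Shut down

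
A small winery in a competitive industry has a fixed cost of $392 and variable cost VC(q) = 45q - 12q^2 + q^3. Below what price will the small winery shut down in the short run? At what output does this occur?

$9 per unit, at q = 6

The shutdown price is the minimum of AVC. VC = 45q - 12q^2 + q^3, so AVC = 45 - 12q + q^2.
At the minimum of AVC, MC = AVC. MC = 45 - 24q + 3q^2; setting MC = AVC gives 2q^2 - 12q = 0, so q = 6. min AVC = 9.
So the shutdown price is $9.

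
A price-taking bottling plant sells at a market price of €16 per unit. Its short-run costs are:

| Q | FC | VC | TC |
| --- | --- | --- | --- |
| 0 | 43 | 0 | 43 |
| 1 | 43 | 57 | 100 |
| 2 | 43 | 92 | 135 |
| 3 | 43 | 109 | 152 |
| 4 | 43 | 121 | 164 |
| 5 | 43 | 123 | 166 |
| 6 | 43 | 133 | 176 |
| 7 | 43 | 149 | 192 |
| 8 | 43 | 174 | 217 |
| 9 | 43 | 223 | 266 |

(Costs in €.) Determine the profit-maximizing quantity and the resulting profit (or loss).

Q = 0 (shut down); profit = -€43

Compute π = P·Q − TC at each output: Q=0: -43; Q=1: -84; Q=2: -103; Q=3: -104; Q=4: -100; Q=5: -86; Q=6: -80; Q=7: -80; Q=8: -89; Q=9: -122.
Profit is highest at Q = 0. Equivalently, the lowest AVC in the table is 149/7 ≈ €21.29 at Q = 7, and P = €16 falls below it — price never covers variable cost, so the firm shuts down and loses only its fixed cost.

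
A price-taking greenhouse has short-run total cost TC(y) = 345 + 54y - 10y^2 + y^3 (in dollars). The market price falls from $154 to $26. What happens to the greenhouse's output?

Output falls from 10 to 0 (the firm shuts down)

AVC = 54 - 10y + y^2, minimized at y = 5 where min AVC = $29. MC = 54 - 20y + 3y^2.
With P = $154 above the shutdown price, P = MC gives y = 10.
At P = $26 < min AVC = $29, price no longer covers variable cost at any output, so the firm shuts down: y = 0.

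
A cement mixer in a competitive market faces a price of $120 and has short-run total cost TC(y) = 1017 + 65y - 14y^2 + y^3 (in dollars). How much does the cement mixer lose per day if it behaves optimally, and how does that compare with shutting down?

AVC = 65 - 14y + y^2 has its minimum $16 at y = 7; price $120 clears that bar, so the firm operates.
With MC = 65 - 28y + 3y^2, P = MC on the upward-sloping part at y* = 11.
TR = 120·11 = 1320. TC = 1017 + 352 = 1369. Profit = 1320 − 1369 = -$49.
By producing, the firm covers all variable cost plus $968 of fixed cost; shutting down would lose the full $1017.

Profit = -$49 at y = 11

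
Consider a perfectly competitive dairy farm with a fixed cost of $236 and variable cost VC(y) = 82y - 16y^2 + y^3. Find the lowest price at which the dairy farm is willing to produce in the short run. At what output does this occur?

The firm shuts down when price falls below the minimum of average variable cost. AVC = VC/y = 82 - 16y + y^2.
At the minimum of AVC, MC = AVC. MC = 82 - 32y + 3y^2; setting MC = AVC gives 2y^2 - 16y = 0, so y = 8. min AVC = 18.
So the shutdown price is $18.

$18 per unit, at y = 8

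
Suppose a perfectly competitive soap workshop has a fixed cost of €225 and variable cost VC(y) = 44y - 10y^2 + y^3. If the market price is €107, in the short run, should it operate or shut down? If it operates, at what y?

Produce at y = 9

Variable cost is VC = 44y - 10y^2 + y^3, so AVC = VC/y = 44 - 10y + y^2 and MC = dTC/dy = 44 - 20y + 3y^2.
The AVC parabola has its vertex at y = 10/2 = 5, where AVC = 44 - 10·5 + 5^2 = €19.
Because €107 ≥ €19, revenue can cover variable cost; the firm operates.
Set P = MC: 107 = 44 - 20y + 3y^2 → -63 - 20y + 3y^2 = 0. The roots are y = -7/3 and y = 9; the profit-maximizing output is on the rising part of MC, so y* = 9.
Check: AVC at y = 9 is €35 ≤ P, so revenue covers variable cost.
Profit = P·y − TC = 107·9 − 540 = €423.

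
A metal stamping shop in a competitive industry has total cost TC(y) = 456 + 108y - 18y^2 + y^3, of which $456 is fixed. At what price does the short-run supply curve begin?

$27 per unit

The shutdown price is the minimum of AVC. VC = 108y - 18y^2 + y^3, so AVC = 108 - 18y + y^2.
At the minimum of AVC, MC = AVC. MC = 108 - 36y + 3y^2; setting MC = AVC gives 2y^2 - 18y = 0, so y = 9. min AVC = 27.
For P < $27 the firm produces nothing.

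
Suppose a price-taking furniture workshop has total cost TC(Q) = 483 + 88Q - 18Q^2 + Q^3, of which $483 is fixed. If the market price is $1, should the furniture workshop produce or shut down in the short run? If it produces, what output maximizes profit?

Shut down

Strip out fixed cost: VC = 88Q - 18Q^2 + Q^3. Then AVC = 88 - 18Q + Q^2 and MC = 88 - 36Q + 3Q^2.
AVC is minimized where dAVC/dQ = -18 + 2Q = 0, at Q = 9; min AVC = 88 - 18·9 + 9^2 = $7.
Since P = $1 < min AVC = $7, price fails to cover variable cost at any output.
Shutting down limits the loss to fixed cost, $483.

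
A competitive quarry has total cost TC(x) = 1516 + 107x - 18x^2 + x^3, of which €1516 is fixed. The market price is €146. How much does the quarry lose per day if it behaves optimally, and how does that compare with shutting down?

AVC = 107 - 18x + x^2; min AVC = €26 at x = 9. Since P = €146 ≥ min AVC, the firm produces.
With MC = 107 - 36x + 3x^2, P = MC on the upward-sloping part at x* = 13.
TR = 146·13 = 1898. TC = 1516 + 546 = 2062. Profit = 1898 − 2062 = -€164.
Shutting down would mean losing the fixed cost of €1516, so operating at a loss of €164 is better by €1352.

Profit = -€164 at x = 13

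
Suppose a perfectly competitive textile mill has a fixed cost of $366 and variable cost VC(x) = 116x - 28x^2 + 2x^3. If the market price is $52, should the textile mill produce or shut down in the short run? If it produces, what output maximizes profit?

Variable cost is VC = 116x - 28x^2 + 2x^3, so AVC = VC/x = 116 - 28x + 2x^2 and MC = dTC/dx = 116 - 56x + 6x^2.
The AVC parabola has its vertex at x = 28/4 = 7, where AVC = 116 - 28·7 + 2·7^2 = $18.
Since P = $52 ≥ min AVC = $18, price covers variable cost and the firm should produce.
P = MC gives 64 - 56x + 6x^2 = 0, with roots 4/3 and 8. Take the larger (rising MC): x* = 8.
Check: AVC at x = 8 is $20 ≤ P, so revenue covers variable cost.
Profit = P·x − TC = 52·8 − 526 = -$110, a loss, but smaller than the $366 fixed cost the firm would lose by shutting down.

Produce at x = 8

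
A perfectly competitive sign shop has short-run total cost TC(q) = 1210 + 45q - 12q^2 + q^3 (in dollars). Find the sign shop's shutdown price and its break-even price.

Shutdown price = $9; break-even price = $144

AVC = 45 - 12q + q^2; minimized at q = 6, giving min AVC = $9. That is the shutdown price.
ATC = 1210/q + 45 - 12q + q^2. Setting dATC/dq = −1210/q^2 − 12 + 2q = 0 gives q = 11 (since 2·11^3 − 12·11^2 = 1210).
min ATC = 1210/11 + 45 − 12·11 + 11^2 = $144. That is the break-even price.
Between these two prices the firm operates at a loss; above $144 it earns a profit.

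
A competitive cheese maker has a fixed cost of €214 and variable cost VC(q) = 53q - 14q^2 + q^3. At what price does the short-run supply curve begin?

Short-run supply begins at min AVC. From VC = 53q - 14q^2 + q^3, AVC = 53 - 14q + q^2.
dAVC/dq = -14 + 2q = 0 gives q = 7. min AVC = 53 - 14·7 + 7^2 = 4.
For P < €4 the firm produces nothing.

€4 per unit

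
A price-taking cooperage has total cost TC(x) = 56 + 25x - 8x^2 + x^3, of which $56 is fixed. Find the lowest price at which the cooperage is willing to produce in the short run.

$9 per unit

Short-run supply begins at min AVC. From VC = 25x - 8x^2 + x^3, AVC = 25 - 8x + x^2.
At the minimum of AVC, MC = AVC. MC = 25 - 16x + 3x^2; setting MC = AVC gives 2x^2 - 8x = 0, so x = 4. min AVC = 9.
For P < $9 the firm produces nothing.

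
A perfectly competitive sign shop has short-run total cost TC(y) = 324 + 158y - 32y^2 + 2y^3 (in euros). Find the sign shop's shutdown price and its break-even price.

Shutdown price = €30; break-even price = €68

Shutdown price = min AVC. AVC = 158 - 32y + 2y^2, with vertex at y = 8 and minimum €30.
ATC = 324/y + 158 - 32y + 2y^2. Setting dATC/dy = −324/y^2 − 32 + 4y = 0 gives y = 9 (since 4·9^3 − 32·9^2 = 324).
min ATC = 324/9 + 158 − 32·9 + 2·9^2 = €68. That is the break-even price.
For €30 ≤ P < €68 the firm produces at a loss; below €30 it shuts down.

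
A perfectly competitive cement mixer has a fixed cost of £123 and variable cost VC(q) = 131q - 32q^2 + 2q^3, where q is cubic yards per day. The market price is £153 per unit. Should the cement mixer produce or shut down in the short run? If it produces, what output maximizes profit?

Produce at q = 11

Variable cost is VC = 131q - 32q^2 + 2q^3, so AVC = VC/q = 131 - 32q + 2q^2 and MC = dTC/dq = 131 - 64q + 6q^2.
AVC is minimized where dAVC/dq = -32 + 4q = 0, at q = 8; min AVC = 131 - 32·8 + 2·8^2 = £3.
P = £153 exceeds min AVC = £3, so the firm stays open.
Solving P = MC: -22 - 64q + 6q^2 = 0 ⇒ q = -1/3 or 11. On the upward-sloping branch, q* = 11.
Check: AVC at q = 11 is £21 ≤ P, so revenue covers variable cost.
Profit = P·q − TC = 153·11 − 354 = £1329.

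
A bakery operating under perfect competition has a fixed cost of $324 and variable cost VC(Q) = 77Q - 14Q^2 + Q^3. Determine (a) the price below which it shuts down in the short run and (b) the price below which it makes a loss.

Shutdown price = min AVC. AVC = 77 - 14Q + Q^2, with vertex at Q = 7 and minimum $28.
ATC = 324/Q + 77 - 14Q + Q^2. Setting dATC/dQ = −324/Q^2 − 14 + 2Q = 0 gives Q = 9 (since 2·9^3 − 14·9^2 = 324).
min ATC = 324/9 + 77 − 14·9 + 9^2 = $68. That is the break-even price.
Between these two prices the firm operates at a loss; above $68 it earns a profit.

Shutdown price = $28; break-even price = $68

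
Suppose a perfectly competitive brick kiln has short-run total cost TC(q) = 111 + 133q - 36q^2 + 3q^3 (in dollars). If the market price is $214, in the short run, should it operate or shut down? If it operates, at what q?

Produce at q = 9

From TC, MC = TC'(q) = 133 - 72q + 9q^2 and AVC = VC/q = 133 - 36q + 3q^2.
AVC is minimized where dAVC/dq = -36 + 6q = 0, at q = 6; min AVC = 133 - 36·6 + 3·6^2 = $25.
Since P = $214 ≥ min AVC = $25, price covers variable cost and the firm should produce.
Solving P = MC: -81 - 72q + 9q^2 = 0 ⇒ q = -1 or 9. On the upward-sloping branch, q* = 9.
Check: AVC at q = 9 is $52 ≤ P, so revenue covers variable cost.
Profit = P·q − TC = 214·9 − 579 = $1347.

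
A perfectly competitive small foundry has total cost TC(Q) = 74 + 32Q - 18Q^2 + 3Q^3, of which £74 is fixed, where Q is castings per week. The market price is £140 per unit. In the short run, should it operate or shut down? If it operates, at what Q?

Produce at Q = 6

Variable cost is VC = 32Q - 18Q^2 + 3Q^3, so AVC = VC/Q = 32 - 18Q + 3Q^2 and MC = dTC/dQ = 32 - 36Q + 9Q^2.
AVC hits its minimum where MC = AVC, at Q = 3, giving min AVC = 32 - 18·3 + 3·3^2 = £5.
P = £140 exceeds min AVC = £5, so the firm stays open.
Solving P = MC: -108 - 36Q + 9Q^2 = 0 ⇒ Q = -2 or 6. On the upward-sloping branch, Q* = 6.
Check: AVC at Q = 6 is £32 ≤ P, so revenue covers variable cost.
Profit = P·Q − TC = 140·6 − 266 = £574.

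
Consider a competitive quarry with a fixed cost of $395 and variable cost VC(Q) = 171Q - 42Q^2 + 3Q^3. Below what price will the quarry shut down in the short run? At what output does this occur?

The firm shuts down when price falls below the minimum of average variable cost. AVC = VC/Q = 171 - 42Q + 3Q^2.
dAVC/dQ = -42 + 6Q = 0 gives Q = 7. min AVC = 171 - 42·7 + 3·7^2 = 24.
For P < $24 the firm produces nothing.

$24 per unit, at Q = 7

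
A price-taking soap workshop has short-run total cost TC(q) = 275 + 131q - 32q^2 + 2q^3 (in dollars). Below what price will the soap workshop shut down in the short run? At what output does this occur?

The firm shuts down when price falls below the minimum of average variable cost. AVC = VC/q = 131 - 32q + 2q^2.
At the minimum of AVC, MC = AVC. MC = 131 - 64q + 6q^2; setting MC = AVC gives 4q^2 - 32q = 0, so q = 8. min AVC = 3.
So the shutdown price is $3.

$3 per unit, at q = 8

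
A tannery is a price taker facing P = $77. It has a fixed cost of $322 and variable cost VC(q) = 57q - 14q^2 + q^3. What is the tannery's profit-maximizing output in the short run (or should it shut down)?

Strip out fixed cost: VC = 57q - 14q^2 + q^3. Then AVC = 57 - 14q + q^2 and MC = 57 - 28q + 3q^2.
AVC hits its minimum where MC = AVC, at q = 7, giving min AVC = 57 - 14·7 + 7^2 = $8.
Since P = $77 ≥ min AVC = $8, price covers variable cost and the firm should produce.
P = MC gives -20 - 28q + 3q^2 = 0, with roots -2/3 and 10. Take the larger (rising MC): q* = 10.
Check: AVC at q = 10 is $17 ≤ P, so revenue covers variable cost.
Profit = P·q − TC = 77·10 − 492 = $278.

Produce at q = 10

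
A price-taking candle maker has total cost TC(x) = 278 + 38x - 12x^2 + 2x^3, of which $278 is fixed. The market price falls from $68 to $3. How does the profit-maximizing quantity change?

MC = 38 - 24x + 6x^2; the shutdown threshold is min AVC = $20 (at x = 3).
At P = $68 ≥ min AVC, set P = MC on the rising branch: x = 5.
At P = $3 < min AVC = $20, price no longer covers variable cost at any output, so the firm shuts down: x = 0.

Output falls from 5 to 0 (the firm shuts down)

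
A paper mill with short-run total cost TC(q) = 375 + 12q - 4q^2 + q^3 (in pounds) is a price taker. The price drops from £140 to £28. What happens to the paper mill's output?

Output falls from 8 to 4

AVC = 12 - 4q + q^2, minimized at q = 2 where min AVC = £8. MC = 12 - 8q + 3q^2.
At P = £140 ≥ min AVC, set P = MC on the rising branch: q = 8.
At P = £28 ≥ min AVC, set P = MC: q = 4. The firm stays open but cuts output.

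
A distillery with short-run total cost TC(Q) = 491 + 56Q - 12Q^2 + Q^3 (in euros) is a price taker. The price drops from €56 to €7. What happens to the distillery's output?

MC = 56 - 24Q + 3Q^2; the shutdown threshold is min AVC = €20 (at Q = 6).
With P = €56 above the shutdown price, P = MC gives Q = 8.
At P = €7 < min AVC = €20, price no longer covers variable cost at any output, so the firm shuts down: Q = 0.

Output falls from 8 to 0 (the firm shuts down)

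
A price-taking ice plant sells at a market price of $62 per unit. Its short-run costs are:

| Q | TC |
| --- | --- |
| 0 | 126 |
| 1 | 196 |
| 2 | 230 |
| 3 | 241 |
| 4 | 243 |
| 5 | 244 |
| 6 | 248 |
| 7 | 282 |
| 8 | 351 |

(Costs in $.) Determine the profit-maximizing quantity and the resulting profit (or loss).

Q = 7; profit = $152

Profit at each row (π = 62Q − TC): Q=0: -126; Q=1: -134; Q=2: -106; Q=3: -55; Q=4: 5; Q=5: 66; Q=6: 124; Q=7: 152; Q=8: 145.
Profit is maximized at Q = 7. AVC there is 156/7 = $22.29 ≤ P, so producing beats shutting down (which would give -$126).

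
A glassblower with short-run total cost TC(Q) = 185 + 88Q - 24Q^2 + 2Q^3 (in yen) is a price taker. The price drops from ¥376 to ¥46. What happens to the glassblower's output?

AVC = 88 - 24Q + 2Q^2, minimized at Q = 6 where min AVC = ¥16. MC = 88 - 48Q + 6Q^2.
At P = ¥376 ≥ min AVC, set P = MC on the rising branch: Q = 12.
At P = ¥46 ≥ min AVC, set P = MC: Q = 7. The firm stays open but cuts output.

Output falls from 12 to 7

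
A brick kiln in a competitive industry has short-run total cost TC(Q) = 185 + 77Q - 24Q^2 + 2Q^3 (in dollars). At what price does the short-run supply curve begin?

$5 per unit

The firm shuts down when price falls below the minimum of average variable cost. AVC = VC/Q = 77 - 24Q + 2Q^2.
dAVC/dQ = -24 + 4Q = 0 gives Q = 6. min AVC = 77 - 24·6 + 2·6^2 = 5.
For P < $5 the firm produces nothing.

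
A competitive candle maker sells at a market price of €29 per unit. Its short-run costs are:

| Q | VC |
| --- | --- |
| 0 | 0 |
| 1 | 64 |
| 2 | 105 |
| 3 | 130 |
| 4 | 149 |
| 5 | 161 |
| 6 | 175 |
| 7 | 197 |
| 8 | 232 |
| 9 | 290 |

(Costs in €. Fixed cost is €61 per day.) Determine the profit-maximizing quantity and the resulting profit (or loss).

Profit at each row (π = 29Q − TC): Q=0: -61; Q=1: -96; Q=2: -108; Q=3: -104; Q=4: -94; Q=5: -77; Q=6: -62; Q=7: -55; Q=8: -61; Q=9: -90.
Profit is maximized at Q = 7. AVC there is 197/7 = €28.14 ≤ P, so producing beats shutting down (which would give -€61).

Q = 7; profit = -€55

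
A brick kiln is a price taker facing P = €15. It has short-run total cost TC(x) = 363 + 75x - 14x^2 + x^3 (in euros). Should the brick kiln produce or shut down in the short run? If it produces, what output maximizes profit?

Strip out fixed cost: VC = 75x - 14x^2 + x^3. Then AVC = 75 - 14x + x^2 and MC = 75 - 28x + 3x^2.
AVC is minimized where dAVC/dx = -14 + 2x = 0, at x = 7; min AVC = 75 - 14·7 + 7^2 = €26.
Since P = €15 < min AVC = €26, price fails to cover variable cost at any output.
Best response: produce nothing and absorb the €363 fixed cost.

Shut down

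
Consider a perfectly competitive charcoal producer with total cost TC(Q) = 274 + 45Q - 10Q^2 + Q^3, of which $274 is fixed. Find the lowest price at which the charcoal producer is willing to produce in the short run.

The shutdown price is the minimum of AVC. VC = 45Q - 10Q^2 + Q^3, so AVC = 45 - 10Q + Q^2.
At the minimum of AVC, MC = AVC. MC = 45 - 20Q + 3Q^2; setting MC = AVC gives 2Q^2 - 10Q = 0, so Q = 5. min AVC = 20.
So the shutdown price is $20.

$20 per unit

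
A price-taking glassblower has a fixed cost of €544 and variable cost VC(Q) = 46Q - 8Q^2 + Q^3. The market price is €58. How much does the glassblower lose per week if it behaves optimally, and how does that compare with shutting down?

Profit = -€400 at Q = 6

AVC = 46 - 8Q + Q^2; min AVC = €30 at Q = 4. Since P = €58 ≥ min AVC, the firm produces.
MC = 46 - 16Q + 3Q^2. Setting P = MC and taking the root on the rising branch gives Q* = 6.
TR = 58·6 = 348. TC = 544 + 204 = 748. Profit = 348 − 748 = -€400.
By producing, the firm covers all variable cost plus €144 of fixed cost; shutting down would lose the full €544.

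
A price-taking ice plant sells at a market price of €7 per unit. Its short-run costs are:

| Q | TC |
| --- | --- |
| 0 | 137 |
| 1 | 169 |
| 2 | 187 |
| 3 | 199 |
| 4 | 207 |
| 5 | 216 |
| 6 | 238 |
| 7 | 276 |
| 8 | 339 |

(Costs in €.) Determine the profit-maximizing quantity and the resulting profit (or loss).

Q = 0 (shut down); profit = -€137

Profit at each row (π = 7Q − TC): Q=0: -137; Q=1: -162; Q=2: -173; Q=3: -178; Q=4: -179; Q=5: -181; Q=6: -196; Q=7: -227; Q=8: -283.
Profit is highest at Q = 0. Equivalently, the lowest AVC in the table is 79/5 ≈ €15.80 at Q = 5, and P = €7 falls below it — price never covers variable cost, so the firm shuts down and loses only its fixed cost.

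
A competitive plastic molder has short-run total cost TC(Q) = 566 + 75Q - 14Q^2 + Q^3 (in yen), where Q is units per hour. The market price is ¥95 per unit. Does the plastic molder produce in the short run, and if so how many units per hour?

Produce at Q = 10

From TC, MC = TC'(Q) = 75 - 28Q + 3Q^2 and AVC = VC/Q = 75 - 14Q + Q^2.
AVC is minimized where dAVC/dQ = -14 + 2Q = 0, at Q = 7; min AVC = 75 - 14·7 + 7^2 = ¥26.
Since P = ¥95 ≥ min AVC = ¥26, price covers variable cost and the firm should produce.
Set P = MC: 95 = 75 - 28Q + 3Q^2 → -20 - 28Q + 3Q^2 = 0. The roots are Q = -2/3 and Q = 10; the profit-maximizing output is on the rising part of MC, so Q* = 10.
Check: AVC at Q = 10 is ¥35 ≤ P, so revenue covers variable cost.
Profit = P·Q − TC = 95·10 − 916 = ¥34.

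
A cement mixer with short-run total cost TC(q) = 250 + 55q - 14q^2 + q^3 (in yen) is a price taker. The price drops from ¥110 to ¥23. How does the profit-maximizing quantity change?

MC = 55 - 28q + 3q^2; the shutdown threshold is min AVC = ¥6 (at q = 7).
At P = ¥110 ≥ min AVC, set P = MC on the rising branch: q = 11.
At P = ¥23 ≥ min AVC, set P = MC: q = 8. The firm stays open but cuts output.

Output falls from 11 to 8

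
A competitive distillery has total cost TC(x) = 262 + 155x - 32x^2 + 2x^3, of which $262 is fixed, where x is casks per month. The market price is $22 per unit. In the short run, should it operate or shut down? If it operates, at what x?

Variable cost is VC = 155x - 32x^2 + 2x^3, so AVC = VC/x = 155 - 32x + 2x^2 and MC = dTC/dx = 155 - 64x + 6x^2.
AVC hits its minimum where MC = AVC, at x = 8, giving min AVC = 155 - 32·8 + 2·8^2 = $27.
P = $22 lies below min AVC = $27; no output level covers variable cost.
Shutting down limits the loss to fixed cost, $262.

Shut down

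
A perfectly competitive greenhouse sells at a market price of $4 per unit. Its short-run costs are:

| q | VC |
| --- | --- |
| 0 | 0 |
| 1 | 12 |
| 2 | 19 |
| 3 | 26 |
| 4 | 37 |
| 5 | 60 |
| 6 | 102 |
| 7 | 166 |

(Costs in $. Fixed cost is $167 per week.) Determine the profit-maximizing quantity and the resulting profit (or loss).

q = 0 (shut down); profit = -$167

Compute π = P·q − TC at each output: q=0: -167; q=1: -175; q=2: -178; q=3: -181; q=4: -188; q=5: -207; q=6: -245; q=7: -305.
Profit is highest at q = 0. Equivalently, the lowest AVC in the table is 26/3 ≈ $8.67 at q = 3, and P = $4 falls below it — price never covers variable cost, so the firm shuts down and loses only its fixed cost.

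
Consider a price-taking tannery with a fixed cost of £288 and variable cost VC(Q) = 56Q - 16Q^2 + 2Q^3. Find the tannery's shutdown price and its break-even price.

Shutdown price = £24; break-even price = £80

AVC = 56 - 16Q + 2Q^2; minimized at Q = 4, giving min AVC = £24. That is the shutdown price.
ATC = 288/Q + 56 - 16Q + 2Q^2. Setting dATC/dQ = −288/Q^2 − 16 + 4Q = 0 gives Q = 6 (since 4·6^3 − 16·6^2 = 288).
min ATC = 288/6 + 56 − 16·6 + 2·6^2 = £80. That is the break-even price.
For £24 ≤ P < £80 the firm produces at a loss; below £24 it shuts down.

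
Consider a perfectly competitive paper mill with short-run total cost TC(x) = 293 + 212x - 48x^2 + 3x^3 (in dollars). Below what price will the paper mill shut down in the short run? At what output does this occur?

The shutdown price is the minimum of AVC. VC = 212x - 48x^2 + 3x^3, so AVC = 212 - 48x + 3x^2.
dAVC/dx = -48 + 6x = 0 gives x = 8. min AVC = 212 - 48·8 + 3·8^2 = 20.
For P < $20 the firm produces nothing.

$20 per unit, at x = 8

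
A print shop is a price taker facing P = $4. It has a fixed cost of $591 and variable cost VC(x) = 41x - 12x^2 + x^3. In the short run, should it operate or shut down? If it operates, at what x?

From TC, MC = TC'(x) = 41 - 24x + 3x^2 and AVC = VC/x = 41 - 12x + x^2.
The AVC parabola has its vertex at x = 12/2 = 6, where AVC = 41 - 12·6 + 6^2 = $5.
With P < min AVC ($4 < $5), every unit sold adds to the loss.
Best response: produce nothing and absorb the $591 fixed cost.

Shut down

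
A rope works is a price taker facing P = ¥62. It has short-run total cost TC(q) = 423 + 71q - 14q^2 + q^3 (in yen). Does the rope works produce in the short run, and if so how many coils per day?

From TC, MC = TC'(q) = 71 - 28q + 3q^2 and AVC = VC/q = 71 - 14q + q^2.
The AVC parabola has its vertex at q = 14/2 = 7, where AVC = 71 - 14·7 + 7^2 = ¥22.
P = ¥62 exceeds min AVC = ¥22, so the firm stays open.
P = MC gives 9 - 28q + 3q^2 = 0, with roots 1/3 and 9. Take the larger (rising MC): q* = 9.
Check: AVC at q = 9 is ¥26 ≤ P, so revenue covers variable cost.
Profit = P·q − TC = 62·9 − 657 = -¥99, a loss, but smaller than the ¥423 fixed cost the firm would lose by shutting down.

Produce at q = 9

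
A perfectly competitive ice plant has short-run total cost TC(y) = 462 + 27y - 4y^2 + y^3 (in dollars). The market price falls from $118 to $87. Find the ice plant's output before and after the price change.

AVC = 27 - 4y + y^2, minimized at y = 2 where min AVC = $23. MC = 27 - 8y + 3y^2.
At P = $118 ≥ min AVC, set P = MC on the rising branch: y = 7.
At P = $87 ≥ min AVC, set P = MC: y = 6. The firm stays open but cuts output.

Output falls from 7 to 6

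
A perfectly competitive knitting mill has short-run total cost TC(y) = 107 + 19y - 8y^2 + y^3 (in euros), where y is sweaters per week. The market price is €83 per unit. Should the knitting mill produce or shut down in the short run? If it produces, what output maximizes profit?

Strip out fixed cost: VC = 19y - 8y^2 + y^3. Then AVC = 19 - 8y + y^2 and MC = 19 - 16y + 3y^2.
The AVC parabola has its vertex at y = 8/2 = 4, where AVC = 19 - 8·4 + 4^2 = €3.
Since P = €83 ≥ min AVC = €3, price covers variable cost and the firm should produce.
P = MC gives -64 - 16y + 3y^2 = 0, with roots -8/3 and 8. Take the larger (rising MC): y* = 8.
Check: AVC at y = 8 is €19 ≤ P, so revenue covers variable cost.
Profit = P·y − TC = 83·8 − 259 = €405.

Produce at y = 8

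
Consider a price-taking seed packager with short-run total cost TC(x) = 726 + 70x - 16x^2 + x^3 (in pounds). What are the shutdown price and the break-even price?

Shutdown price = min AVC. AVC = 70 - 16x + x^2, with vertex at x = 8 and minimum £6.
ATC = 726/x + 70 - 16x + x^2. Setting dATC/dx = −726/x^2 − 16 + 2x = 0 gives x = 11 (since 2·11^3 − 16·11^2 = 726).
min ATC = 726/11 + 70 − 16·11 + 11^2 = £81. That is the break-even price.
For £6 ≤ P < £81 the firm produces at a loss; below £6 it shuts down.

Shutdown price = £6; break-even price = £81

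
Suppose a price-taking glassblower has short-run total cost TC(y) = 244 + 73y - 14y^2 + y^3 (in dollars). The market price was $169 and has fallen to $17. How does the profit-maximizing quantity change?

Output falls from 12 to 0 (the firm shuts down)

MC = 73 - 28y + 3y^2; the shutdown threshold is min AVC = $24 (at y = 7).
At P = $169 ≥ min AVC, set P = MC on the rising branch: y = 12.
At P = $17 < min AVC = $24, price no longer covers variable cost at any output, so the firm shuts down: y = 0.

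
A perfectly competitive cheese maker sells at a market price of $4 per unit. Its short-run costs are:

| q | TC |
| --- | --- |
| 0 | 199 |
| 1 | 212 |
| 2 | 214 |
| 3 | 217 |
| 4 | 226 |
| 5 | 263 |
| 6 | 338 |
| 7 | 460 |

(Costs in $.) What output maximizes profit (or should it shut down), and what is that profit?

Profit at each row (π = 4q − TC): q=0: -199; q=1: -208; q=2: -206; q=3: -205; q=4: -210; q=5: -243; q=6: -314; q=7: -432.
Profit is highest at q = 0. Equivalently, the lowest AVC in the table is 18/3 ≈ $6 at q = 3, and P = $4 falls below it — price never covers variable cost, so the firm shuts down and loses only its fixed cost.

q = 0 (shut down); profit = -$199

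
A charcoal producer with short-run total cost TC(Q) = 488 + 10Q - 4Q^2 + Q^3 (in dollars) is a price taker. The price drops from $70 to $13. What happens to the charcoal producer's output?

AVC = 10 - 4Q + Q^2, minimized at Q = 2 where min AVC = $6. MC = 10 - 8Q + 3Q^2.
At P = $70 ≥ min AVC, set P = MC on the rising branch: Q = 6.
At P = $13 ≥ min AVC, set P = MC: Q = 3. The firm stays open but cuts output.

Output falls from 6 to 3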